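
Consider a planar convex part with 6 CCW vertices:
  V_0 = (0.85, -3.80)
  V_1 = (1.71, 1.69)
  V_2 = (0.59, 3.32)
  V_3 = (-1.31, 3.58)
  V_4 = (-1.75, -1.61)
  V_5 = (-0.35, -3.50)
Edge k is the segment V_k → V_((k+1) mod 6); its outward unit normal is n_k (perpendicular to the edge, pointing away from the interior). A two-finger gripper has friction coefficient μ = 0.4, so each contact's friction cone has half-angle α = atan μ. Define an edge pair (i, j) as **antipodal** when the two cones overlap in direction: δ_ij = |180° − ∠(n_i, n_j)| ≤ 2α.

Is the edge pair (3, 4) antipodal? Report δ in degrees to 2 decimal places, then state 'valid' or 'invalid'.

δ = 138.63°, invalid

α = atan 0.4 = 21.80°;  2α = 43.60°
edge 3: e_3 = (-0.44, -5.19);  n_3 = (-0.9964, +0.0845)
edge 4: e_4 = (+1.40, -1.89);  n_4 = (-0.8036, -0.5952)
∠(n_3, n_4) = 41.37°
δ = |180° − 41.37°| = 138.63°
138.63° > 2α = 43.60°  →  invalid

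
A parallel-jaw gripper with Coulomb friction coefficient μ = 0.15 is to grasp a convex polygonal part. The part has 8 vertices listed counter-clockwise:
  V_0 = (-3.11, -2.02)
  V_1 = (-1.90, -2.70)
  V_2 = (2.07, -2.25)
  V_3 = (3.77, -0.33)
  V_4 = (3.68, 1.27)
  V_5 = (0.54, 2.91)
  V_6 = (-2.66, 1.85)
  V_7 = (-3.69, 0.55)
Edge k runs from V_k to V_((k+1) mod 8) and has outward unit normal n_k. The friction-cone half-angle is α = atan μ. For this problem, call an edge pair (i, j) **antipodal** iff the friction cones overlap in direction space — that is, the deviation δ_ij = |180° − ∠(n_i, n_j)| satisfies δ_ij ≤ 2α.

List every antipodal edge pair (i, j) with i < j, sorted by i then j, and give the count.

count = 4; pairs: (0,4), (1,5), (2,6), (3,7)

α = atan 0.15 = 8.53°;  2α = 17.06°
n_0 = (-0.4899, -0.8718)
n_1 = (+0.1126, -0.9936)
n_2 = (+0.7487, -0.6629)
n_3 = (+0.9984, +0.0562)
n_4 = (+0.4630, +0.8864)
n_5 = (-0.3144, +0.9493)
n_6 = (-0.7838, +0.6210)
n_7 = (-0.9755, -0.2201)
  (0,1): δ = 144.20°  ·
  (0,2): δ = 102.19°  ·
  (0,3): δ = 57.45°  ·
  (0,4): δ = 1.76°  ✓
  (0,5): δ = 47.66°  ·
  (0,6): δ = 80.95°  ·
  (0,7): δ = 132.05°  ·
  (1,2): δ = 137.99°  ·
  (1,3): δ = 93.25°  ·
  (1,4): δ = 34.04°  ·
  (1,5): δ = 11.86°  ✓
  (1,6): δ = 45.14°  ·
  (1,7): δ = 96.25°  ·
  (2,3): δ = 135.26°  ·
  (2,4): δ = 76.06°  ·
  (2,5): δ = 30.15°  ·
  (2,6): δ = 3.13°  ✓
  (2,7): δ = 54.24°  ·
  (3,4): δ = 120.80°  ·
  (3,5): δ = 74.89°  ·
  (3,6): δ = 41.61°  ·
  (3,7): δ = 9.50°  ✓
  (4,5): δ = 134.09°  ·
  (4,6): δ = 100.81°  ·
  (4,7): δ = 49.70°  ·
  (5,6): δ = 146.72°  ·
  (5,7): δ = 95.61°  ·
  (6,7): δ = 128.89°  ·
antipodal pairs: 4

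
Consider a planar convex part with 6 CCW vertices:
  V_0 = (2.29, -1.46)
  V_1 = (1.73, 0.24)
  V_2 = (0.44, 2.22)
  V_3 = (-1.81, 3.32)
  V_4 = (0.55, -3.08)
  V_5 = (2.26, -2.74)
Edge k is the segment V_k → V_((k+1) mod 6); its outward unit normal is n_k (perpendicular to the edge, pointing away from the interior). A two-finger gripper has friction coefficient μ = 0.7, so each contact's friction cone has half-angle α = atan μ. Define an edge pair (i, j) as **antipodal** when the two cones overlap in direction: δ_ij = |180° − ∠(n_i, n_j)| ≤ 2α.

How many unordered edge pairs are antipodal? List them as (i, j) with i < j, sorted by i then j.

count = 6; pairs: (0,3), (1,3), (1,4), (2,3), (2,4), (3,5)

α = atan 0.7 = 34.99°;  2α = 69.98°
n_0 = (+0.9498, +0.3129)
n_1 = (+0.8379, +0.5459)
n_2 = (+0.4392, +0.8984)
n_3 = (-0.9382, -0.3460)
n_4 = (+0.1950, -0.9808)
n_5 = (+0.9997, -0.0234)
  (0,1): δ = 165.15°  ·
  (0,2): δ = 134.29°  ·
  (0,3): δ = 2.01°  ✓
  (0,4): δ = 83.01°  ·
  (0,5): δ = 160.42°  ·
  (1,2): δ = 149.14°  ·
  (1,3): δ = 12.84°  ✓
  (1,4): δ = 68.16°  ✓
  (1,5): δ = 145.57°  ·
  (2,3): δ = 43.71°  ✓
  (2,4): δ = 37.30°  ✓
  (2,5): δ = 114.71°  ·
  (3,4): δ = 99.00°  ·
  (3,5): δ = 21.58°  ✓
  (4,5): δ = 102.59°  ·
antipodal pairs: 6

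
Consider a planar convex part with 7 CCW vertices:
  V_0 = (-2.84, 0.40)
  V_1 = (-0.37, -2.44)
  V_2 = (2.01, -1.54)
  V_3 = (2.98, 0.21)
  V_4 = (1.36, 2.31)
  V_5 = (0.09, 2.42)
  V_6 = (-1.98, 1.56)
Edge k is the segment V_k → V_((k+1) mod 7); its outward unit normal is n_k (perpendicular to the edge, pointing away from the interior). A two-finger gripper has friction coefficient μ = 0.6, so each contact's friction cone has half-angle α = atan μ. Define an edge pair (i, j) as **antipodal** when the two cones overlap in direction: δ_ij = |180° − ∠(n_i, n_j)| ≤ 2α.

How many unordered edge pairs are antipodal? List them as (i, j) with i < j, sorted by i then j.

α = atan 0.6 = 30.96°;  2α = 61.93°
n_0 = (-0.7545, -0.6562)
n_1 = (+0.3537, -0.9354)
n_2 = (+0.8746, -0.4848)
n_3 = (+0.7918, +0.6108)
n_4 = (+0.0863, +0.9963)
n_5 = (-0.3837, +0.9235)
n_6 = (-0.8033, +0.5956)
  (0,1): δ = 110.30°  ·
  (0,2): δ = 70.01°  ·
  (0,3): δ = 3.37°  ✓
  (0,4): δ = 44.04°  ✓
  (0,5): δ = 71.55°  ·
  (0,6): δ = 102.43°  ·
  (1,2): δ = 139.71°  ·
  (1,3): δ = 73.07°  ·
  (1,4): δ = 25.66°  ✓
  (1,5): δ = 1.85°  ✓
  (1,6): δ = 32.73°  ✓
  (2,3): δ = 113.35°  ·
  (2,4): δ = 65.95°  ·
  (2,5): δ = 38.44°  ✓
  (2,6): δ = 7.55°  ✓
  (3,4): δ = 132.60°  ·
  (3,5): δ = 105.09°  ·
  (3,6): δ = 74.20°  ·
  (4,5): δ = 152.49°  ·
  (4,6): δ = 121.60°  ·
  (5,6): δ = 149.11°  ·
antipodal pairs: 7

count = 7; pairs: (0,3), (0,4), (1,4), (1,5), (1,6), (2,5), (2,6)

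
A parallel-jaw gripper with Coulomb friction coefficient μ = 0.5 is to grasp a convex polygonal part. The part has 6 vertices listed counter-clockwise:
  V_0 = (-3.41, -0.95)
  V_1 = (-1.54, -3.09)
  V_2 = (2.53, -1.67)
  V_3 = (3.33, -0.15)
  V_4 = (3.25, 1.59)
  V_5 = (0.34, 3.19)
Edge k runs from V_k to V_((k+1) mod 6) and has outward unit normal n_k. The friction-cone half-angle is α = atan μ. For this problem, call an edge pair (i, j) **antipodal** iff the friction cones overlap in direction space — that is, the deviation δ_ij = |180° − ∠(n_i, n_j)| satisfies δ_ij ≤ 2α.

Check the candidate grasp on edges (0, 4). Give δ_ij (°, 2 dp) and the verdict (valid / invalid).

α = atan 0.5 = 26.57°;  2α = 53.13°
edge 0: e_0 = (+1.87, -2.14);  n_0 = (-0.7530, -0.6580)
edge 4: e_4 = (-2.91, +1.60);  n_4 = (+0.4818, +0.8763)
∠(n_0, n_4) = 159.95°
δ = |180° − 159.95°| = 20.05°
20.05° ≤ 2α = 53.13°  →  valid

δ = 20.05°, valid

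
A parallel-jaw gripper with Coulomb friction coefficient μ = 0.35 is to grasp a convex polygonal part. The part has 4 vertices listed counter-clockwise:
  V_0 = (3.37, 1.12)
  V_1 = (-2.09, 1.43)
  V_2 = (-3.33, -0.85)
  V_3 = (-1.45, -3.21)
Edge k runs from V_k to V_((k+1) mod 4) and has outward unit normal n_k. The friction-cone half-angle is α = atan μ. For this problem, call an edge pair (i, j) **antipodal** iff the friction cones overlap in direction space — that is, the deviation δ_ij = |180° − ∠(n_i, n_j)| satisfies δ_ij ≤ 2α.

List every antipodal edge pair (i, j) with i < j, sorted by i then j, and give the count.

count = 1; pairs: (1,3)

α = atan 0.35 = 19.29°;  2α = 38.58°
n_0 = (+0.0567, +0.9984)
n_1 = (-0.8785, +0.4778)
n_2 = (-0.7822, -0.6231)
n_3 = (+0.6683, -0.7439)
  (0,1): δ = 115.29°  ·
  (0,2): δ = 48.21°  ·
  (0,3): δ = 45.18°  ·
  (1,2): δ = 112.92°  ·
  (1,3): δ = 19.53°  ✓
  (2,3): δ = 86.61°  ·
antipodal pairs: 1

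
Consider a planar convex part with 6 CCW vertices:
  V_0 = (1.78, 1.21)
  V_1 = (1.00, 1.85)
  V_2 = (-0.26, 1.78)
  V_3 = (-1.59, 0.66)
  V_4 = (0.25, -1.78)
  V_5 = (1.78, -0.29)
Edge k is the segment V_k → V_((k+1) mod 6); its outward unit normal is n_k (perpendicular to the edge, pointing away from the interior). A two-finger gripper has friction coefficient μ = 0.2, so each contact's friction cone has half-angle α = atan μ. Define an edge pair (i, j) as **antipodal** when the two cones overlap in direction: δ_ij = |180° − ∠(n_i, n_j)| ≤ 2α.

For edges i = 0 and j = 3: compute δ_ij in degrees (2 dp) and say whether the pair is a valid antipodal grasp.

α = atan 0.2 = 11.31°;  2α = 22.62°
edge 0: e_0 = (-0.78, +0.64);  n_0 = (+0.6343, +0.7731)
edge 3: e_3 = (+1.84, -2.44);  n_3 = (-0.7984, -0.6021)
∠(n_0, n_3) = 166.39°
δ = |180° − 166.39°| = 13.61°
13.61° ≤ 2α = 22.62°  →  valid

δ = 13.61°, valid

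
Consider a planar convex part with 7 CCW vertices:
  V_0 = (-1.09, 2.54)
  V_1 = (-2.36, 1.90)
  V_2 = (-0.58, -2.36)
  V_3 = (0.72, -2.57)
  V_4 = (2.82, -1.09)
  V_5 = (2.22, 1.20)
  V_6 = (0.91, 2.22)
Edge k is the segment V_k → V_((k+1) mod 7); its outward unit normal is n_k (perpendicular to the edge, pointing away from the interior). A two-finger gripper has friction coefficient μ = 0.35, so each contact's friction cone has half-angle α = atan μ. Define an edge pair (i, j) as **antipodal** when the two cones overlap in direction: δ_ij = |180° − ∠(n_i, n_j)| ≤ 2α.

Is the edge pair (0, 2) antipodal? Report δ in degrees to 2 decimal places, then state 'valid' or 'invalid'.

δ = 35.92°, valid

α = atan 0.35 = 19.29°;  2α = 38.58°
edge 0: e_0 = (-1.27, -0.64);  n_0 = (-0.4500, +0.8930)
edge 2: e_2 = (+1.30, -0.21);  n_2 = (-0.1595, -0.9872)
∠(n_0, n_2) = 144.08°
δ = |180° − 144.08°| = 35.92°
35.92° ≤ 2α = 38.58°  →  valid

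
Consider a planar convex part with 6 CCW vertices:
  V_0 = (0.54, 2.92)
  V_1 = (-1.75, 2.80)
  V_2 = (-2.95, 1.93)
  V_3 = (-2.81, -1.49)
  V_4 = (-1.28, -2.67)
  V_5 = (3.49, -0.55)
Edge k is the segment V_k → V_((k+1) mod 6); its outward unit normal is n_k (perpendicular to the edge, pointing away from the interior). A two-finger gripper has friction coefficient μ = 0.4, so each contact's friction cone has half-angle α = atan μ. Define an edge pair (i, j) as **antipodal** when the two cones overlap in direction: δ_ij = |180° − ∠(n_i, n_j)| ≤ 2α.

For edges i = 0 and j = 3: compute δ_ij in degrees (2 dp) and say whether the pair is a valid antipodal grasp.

δ = 40.64°, valid

α = atan 0.4 = 21.80°;  2α = 43.60°
edge 0: e_0 = (-2.29, -0.12);  n_0 = (-0.0523, +0.9986)
edge 3: e_3 = (+1.53, -1.18);  n_3 = (-0.6107, -0.7919)
∠(n_0, n_3) = 139.36°
δ = |180° − 139.36°| = 40.64°
40.64° ≤ 2α = 43.60°  →  valid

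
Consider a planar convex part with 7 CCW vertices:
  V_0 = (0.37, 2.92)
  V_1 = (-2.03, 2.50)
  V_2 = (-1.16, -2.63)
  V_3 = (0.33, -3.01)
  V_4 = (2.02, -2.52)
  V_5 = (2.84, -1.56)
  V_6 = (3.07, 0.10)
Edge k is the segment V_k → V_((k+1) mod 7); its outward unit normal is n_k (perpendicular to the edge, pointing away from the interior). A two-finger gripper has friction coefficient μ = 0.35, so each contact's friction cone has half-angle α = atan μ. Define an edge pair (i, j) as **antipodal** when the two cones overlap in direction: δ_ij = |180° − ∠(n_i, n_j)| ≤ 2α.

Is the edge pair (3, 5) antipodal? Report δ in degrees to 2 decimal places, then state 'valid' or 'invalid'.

α = atan 0.35 = 19.29°;  2α = 38.58°
edge 3: e_3 = (+1.69, +0.49);  n_3 = (+0.2785, -0.9604)
edge 5: e_5 = (+0.23, +1.66);  n_5 = (+0.9905, -0.1372)
∠(n_3, n_5) = 65.94°
δ = |180° − 65.94°| = 114.06°
114.06° > 2α = 38.58°  →  invalid

δ = 114.06°, invalid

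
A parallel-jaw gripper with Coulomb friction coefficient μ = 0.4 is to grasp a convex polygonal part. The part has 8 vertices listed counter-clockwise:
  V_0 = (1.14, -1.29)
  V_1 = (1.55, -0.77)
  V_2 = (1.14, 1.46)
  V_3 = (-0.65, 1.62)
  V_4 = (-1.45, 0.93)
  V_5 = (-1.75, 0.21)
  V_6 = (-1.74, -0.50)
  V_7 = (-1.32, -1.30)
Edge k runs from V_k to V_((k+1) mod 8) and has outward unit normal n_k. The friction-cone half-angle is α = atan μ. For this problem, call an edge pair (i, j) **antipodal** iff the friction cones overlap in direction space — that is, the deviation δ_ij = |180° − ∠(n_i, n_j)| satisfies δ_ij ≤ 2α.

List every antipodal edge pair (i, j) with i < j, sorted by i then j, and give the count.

count = 8; pairs: (0,3), (0,4), (0,5), (1,4), (1,5), (1,6), (2,7), (3,7)

α = atan 0.4 = 21.80°;  2α = 43.60°
n_0 = (+0.7853, -0.6192)
n_1 = (+0.9835, +0.1808)
n_2 = (+0.0890, +0.9960)
n_3 = (-0.6531, +0.7572)
n_4 = (-0.9231, +0.3846)
n_5 = (-0.9999, -0.0141)
n_6 = (-0.8854, -0.4648)
n_7 = (+0.0041, -1.0000)
  (0,1): δ = 131.33°  ·
  (0,2): δ = 56.85°  ·
  (0,3): δ = 10.97°  ✓
  (0,4): δ = 15.63°  ✓
  (0,5): δ = 39.06°  ✓
  (0,6): δ = 65.95°  ·
  (0,7): δ = 128.49°  ·
  (1,2): δ = 105.53°  ·
  (1,3): δ = 59.64°  ·
  (1,4): δ = 33.04°  ✓
  (1,5): δ = 9.61°  ✓
  (1,6): δ = 17.28°  ✓
  (1,7): δ = 79.82°  ·
  (2,3): δ = 134.11°  ·
  (2,4): δ = 107.51°  ·
  (2,5): δ = 84.09°  ·
  (2,6): δ = 57.19°  ·
  (2,7): δ = 5.34°  ✓
  (3,4): δ = 153.40°  ·
  (3,5): δ = 129.97°  ·
  (3,6): δ = 103.08°  ·
  (3,7): δ = 40.54°  ✓
  (4,5): δ = 156.57°  ·
  (4,6): δ = 129.68°  ·
  (4,7): δ = 67.15°  ·
  (5,6): δ = 153.11°  ·
  (5,7): δ = 90.57°  ·
  (6,7): δ = 117.47°  ·
antipodal pairs: 8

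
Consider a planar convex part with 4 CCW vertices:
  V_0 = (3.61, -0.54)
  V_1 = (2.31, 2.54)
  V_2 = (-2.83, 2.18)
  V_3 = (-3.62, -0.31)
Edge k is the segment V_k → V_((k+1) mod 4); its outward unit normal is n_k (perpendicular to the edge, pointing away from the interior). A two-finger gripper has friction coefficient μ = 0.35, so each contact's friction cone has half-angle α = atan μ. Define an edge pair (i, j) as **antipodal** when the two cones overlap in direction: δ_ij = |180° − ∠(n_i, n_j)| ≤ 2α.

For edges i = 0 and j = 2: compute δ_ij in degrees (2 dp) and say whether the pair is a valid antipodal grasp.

δ = 40.49°, invalid

α = atan 0.35 = 19.29°;  2α = 38.58°
edge 0: e_0 = (-1.30, +3.08);  n_0 = (+0.9213, +0.3889)
edge 2: e_2 = (-0.79, -2.49);  n_2 = (-0.9532, +0.3024)
∠(n_0, n_2) = 139.51°
δ = |180° − 139.51°| = 40.49°
40.49° > 2α = 38.58°  →  invalid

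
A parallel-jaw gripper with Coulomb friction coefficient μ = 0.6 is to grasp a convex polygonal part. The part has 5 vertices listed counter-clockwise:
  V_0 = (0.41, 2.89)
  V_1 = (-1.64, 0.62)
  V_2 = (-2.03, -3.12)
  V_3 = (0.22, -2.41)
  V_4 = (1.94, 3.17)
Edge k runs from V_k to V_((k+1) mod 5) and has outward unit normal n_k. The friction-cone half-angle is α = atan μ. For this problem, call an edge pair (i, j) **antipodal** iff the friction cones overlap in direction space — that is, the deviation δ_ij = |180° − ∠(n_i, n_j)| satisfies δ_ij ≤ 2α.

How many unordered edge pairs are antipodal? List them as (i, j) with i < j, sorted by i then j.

α = atan 0.6 = 30.96°;  2α = 61.93°
n_0 = (-0.7422, +0.6702)
n_1 = (-0.9946, +0.1037)
n_2 = (+0.3009, -0.9536)
n_3 = (+0.9556, -0.2946)
n_4 = (-0.1800, +0.9837)
  (0,1): δ = 143.87°  ·
  (0,2): δ = 30.40°  ✓
  (0,3): δ = 24.95°  ✓
  (0,4): δ = 142.46°  ·
  (1,2): δ = 66.53°  ·
  (1,3): δ = 11.18°  ✓
  (1,4): δ = 106.32°  ·
  (2,3): δ = 124.64°  ·
  (2,4): δ = 7.14°  ✓
  (3,4): δ = 62.50°  ·
antipodal pairs: 4

count = 4; pairs: (0,2), (0,3), (1,3), (2,4)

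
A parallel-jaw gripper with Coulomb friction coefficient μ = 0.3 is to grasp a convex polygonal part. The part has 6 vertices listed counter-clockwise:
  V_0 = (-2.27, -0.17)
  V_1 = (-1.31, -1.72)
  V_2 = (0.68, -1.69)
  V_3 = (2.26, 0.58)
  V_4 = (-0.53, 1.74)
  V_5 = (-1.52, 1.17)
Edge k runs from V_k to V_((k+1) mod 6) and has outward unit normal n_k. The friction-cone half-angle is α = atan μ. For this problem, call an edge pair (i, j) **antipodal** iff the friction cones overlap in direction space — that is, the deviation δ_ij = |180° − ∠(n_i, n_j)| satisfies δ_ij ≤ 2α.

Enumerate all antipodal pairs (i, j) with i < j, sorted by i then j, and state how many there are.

α = atan 0.3 = 16.70°;  2α = 33.40°
n_0 = (-0.8501, -0.5265)
n_1 = (+0.0151, -0.9999)
n_2 = (+0.8208, -0.5713)
n_3 = (+0.3839, +0.9234)
n_4 = (-0.4990, +0.8666)
n_5 = (-0.8726, +0.4884)
  (0,1): δ = 120.91°  ·
  (0,2): δ = 66.61°  ·
  (0,3): δ = 35.65°  ·
  (0,4): δ = 88.16°  ·
  (0,5): δ = 118.99°  ·
  (1,2): δ = 125.70°  ·
  (1,3): δ = 23.44°  ✓
  (1,4): δ = 29.07°  ✓
  (1,5): δ = 59.90°  ·
  (2,3): δ = 77.74°  ·
  (2,4): δ = 25.23°  ✓
  (2,5): δ = 5.60°  ✓
  (3,4): δ = 127.49°  ·
  (3,5): δ = 96.66°  ·
  (4,5): δ = 149.17°  ·
antipodal pairs: 4

count = 4; pairs: (1,3), (1,4), (2,4), (2,5)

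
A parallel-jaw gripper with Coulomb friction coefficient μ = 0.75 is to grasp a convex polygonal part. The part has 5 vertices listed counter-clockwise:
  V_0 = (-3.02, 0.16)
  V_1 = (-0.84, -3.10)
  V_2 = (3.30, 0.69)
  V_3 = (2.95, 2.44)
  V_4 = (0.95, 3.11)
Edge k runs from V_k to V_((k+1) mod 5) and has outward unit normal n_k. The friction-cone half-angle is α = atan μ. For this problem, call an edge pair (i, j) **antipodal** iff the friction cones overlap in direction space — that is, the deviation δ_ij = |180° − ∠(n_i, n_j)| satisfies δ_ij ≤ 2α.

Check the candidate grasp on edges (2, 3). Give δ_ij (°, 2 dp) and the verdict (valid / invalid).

α = atan 0.75 = 36.87°;  2α = 73.74°
edge 2: e_2 = (-0.35, +1.75);  n_2 = (+0.9806, +0.1961)
edge 3: e_3 = (-2.00, +0.67);  n_3 = (+0.3176, +0.9482)
∠(n_2, n_3) = 60.17°
δ = |180° − 60.17°| = 119.83°
119.83° > 2α = 73.74°  →  invalid

δ = 119.83°, invalid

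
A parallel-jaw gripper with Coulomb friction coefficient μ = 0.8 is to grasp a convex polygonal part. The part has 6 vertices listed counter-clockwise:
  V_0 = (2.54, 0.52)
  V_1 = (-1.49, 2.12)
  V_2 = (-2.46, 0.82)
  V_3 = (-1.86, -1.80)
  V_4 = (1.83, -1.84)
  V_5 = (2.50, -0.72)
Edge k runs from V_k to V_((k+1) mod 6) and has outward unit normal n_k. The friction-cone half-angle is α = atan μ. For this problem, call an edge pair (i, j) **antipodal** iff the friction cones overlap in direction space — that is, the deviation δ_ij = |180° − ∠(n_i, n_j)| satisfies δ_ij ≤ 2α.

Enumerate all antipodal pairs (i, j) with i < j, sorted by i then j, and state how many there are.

α = atan 0.8 = 38.66°;  2α = 77.32°
n_0 = (+0.3690, +0.9294)
n_1 = (-0.8015, +0.5980)
n_2 = (-0.9748, -0.2232)
n_3 = (-0.0108, -0.9999)
n_4 = (+0.8582, -0.5134)
n_5 = (+0.9995, -0.0322)
  (0,1): δ = 105.07°  ·
  (0,2): δ = 55.45°  ✓
  (0,3): δ = 21.03°  ✓
  (0,4): δ = 80.77°  ·
  (0,5): δ = 109.81°  ·
  (1,2): δ = 130.37°  ·
  (1,3): δ = 53.89°  ✓
  (1,4): δ = 5.84°  ✓
  (1,5): δ = 34.88°  ✓
  (2,3): δ = 103.52°  ·
  (2,4): δ = 43.79°  ✓
  (2,5): δ = 14.75°  ✓
  (3,4): δ = 120.27°  ·
  (3,5): δ = 91.23°  ·
  (4,5): δ = 150.96°  ·
antipodal pairs: 7

count = 7; pairs: (0,2), (0,3), (1,3), (1,4), (1,5), (2,4), (2,5)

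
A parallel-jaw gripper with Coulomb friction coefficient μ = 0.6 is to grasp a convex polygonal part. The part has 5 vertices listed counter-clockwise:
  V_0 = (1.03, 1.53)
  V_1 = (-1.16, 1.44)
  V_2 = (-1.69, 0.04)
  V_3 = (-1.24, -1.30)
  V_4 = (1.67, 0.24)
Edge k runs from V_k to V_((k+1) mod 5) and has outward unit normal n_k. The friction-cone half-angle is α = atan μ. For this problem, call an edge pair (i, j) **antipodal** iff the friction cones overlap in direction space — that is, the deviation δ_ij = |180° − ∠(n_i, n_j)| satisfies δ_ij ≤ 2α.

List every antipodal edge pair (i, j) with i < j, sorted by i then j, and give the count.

count = 4; pairs: (0,3), (1,3), (1,4), (2,4)

α = atan 0.6 = 30.96°;  2α = 61.93°
n_0 = (-0.0411, +0.9992)
n_1 = (-0.9352, +0.3541)
n_2 = (-0.9480, -0.3183)
n_3 = (+0.4677, -0.8839)
n_4 = (+0.8958, +0.4444)
  (0,1): δ = 113.09°  ·
  (0,2): δ = 73.79°  ·
  (0,3): δ = 25.53°  ✓
  (0,4): δ = 114.03°  ·
  (1,2): δ = 140.70°  ·
  (1,3): δ = 41.38°  ✓
  (1,4): δ = 47.12°  ✓
  (2,3): δ = 80.67°  ·
  (2,4): δ = 7.82°  ✓
  (3,4): δ = 91.50°  ·
antipodal pairs: 4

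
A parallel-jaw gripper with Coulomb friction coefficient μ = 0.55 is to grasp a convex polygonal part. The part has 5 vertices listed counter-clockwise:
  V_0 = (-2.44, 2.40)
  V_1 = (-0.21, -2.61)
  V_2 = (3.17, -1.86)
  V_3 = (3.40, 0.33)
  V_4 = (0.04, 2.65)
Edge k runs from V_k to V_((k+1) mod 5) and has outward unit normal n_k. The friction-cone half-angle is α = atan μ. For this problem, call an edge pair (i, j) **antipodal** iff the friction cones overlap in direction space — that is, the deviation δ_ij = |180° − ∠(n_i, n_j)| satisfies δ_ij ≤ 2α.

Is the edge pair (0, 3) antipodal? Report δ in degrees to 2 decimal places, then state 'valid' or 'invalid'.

α = atan 0.55 = 28.81°;  2α = 57.62°
edge 0: e_0 = (+2.23, -5.01);  n_0 = (-0.9136, -0.4066)
edge 3: e_3 = (-3.36, +2.32);  n_3 = (+0.5682, +0.8229)
∠(n_0, n_3) = 148.62°
δ = |180° − 148.62°| = 31.38°
31.38° ≤ 2α = 57.62°  →  valid

δ = 31.38°, valid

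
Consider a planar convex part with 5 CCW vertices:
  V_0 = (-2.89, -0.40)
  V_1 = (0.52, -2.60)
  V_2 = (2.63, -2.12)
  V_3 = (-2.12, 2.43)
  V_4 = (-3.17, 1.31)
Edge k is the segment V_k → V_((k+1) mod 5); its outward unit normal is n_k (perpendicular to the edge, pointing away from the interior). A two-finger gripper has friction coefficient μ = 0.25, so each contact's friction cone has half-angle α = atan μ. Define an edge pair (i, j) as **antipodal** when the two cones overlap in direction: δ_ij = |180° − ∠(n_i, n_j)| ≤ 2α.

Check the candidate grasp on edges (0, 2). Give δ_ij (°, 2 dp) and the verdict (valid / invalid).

δ = 10.94°, valid

α = atan 0.25 = 14.04°;  2α = 28.07°
edge 0: e_0 = (+3.41, -2.20);  n_0 = (-0.5421, -0.8403)
edge 2: e_2 = (-4.75, +4.55);  n_2 = (+0.6917, +0.7221)
∠(n_0, n_2) = 169.06°
δ = |180° − 169.06°| = 10.94°
10.94° ≤ 2α = 28.07°  →  valid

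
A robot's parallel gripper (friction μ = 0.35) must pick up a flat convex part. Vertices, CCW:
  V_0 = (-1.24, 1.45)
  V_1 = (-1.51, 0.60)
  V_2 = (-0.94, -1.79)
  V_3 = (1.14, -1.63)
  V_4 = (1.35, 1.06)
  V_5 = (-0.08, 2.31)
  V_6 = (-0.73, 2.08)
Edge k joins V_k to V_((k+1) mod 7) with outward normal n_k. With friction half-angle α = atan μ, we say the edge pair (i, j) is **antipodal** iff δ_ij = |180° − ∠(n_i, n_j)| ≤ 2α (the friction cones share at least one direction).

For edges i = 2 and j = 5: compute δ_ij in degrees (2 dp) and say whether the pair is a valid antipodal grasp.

δ = 15.09°, valid

α = atan 0.35 = 19.29°;  2α = 38.58°
edge 2: e_2 = (+2.08, +0.16);  n_2 = (+0.0767, -0.9971)
edge 5: e_5 = (-0.65, -0.23);  n_5 = (-0.3336, +0.9427)
∠(n_2, n_5) = 164.91°
δ = |180° − 164.91°| = 15.09°
15.09° ≤ 2α = 38.58°  →  valid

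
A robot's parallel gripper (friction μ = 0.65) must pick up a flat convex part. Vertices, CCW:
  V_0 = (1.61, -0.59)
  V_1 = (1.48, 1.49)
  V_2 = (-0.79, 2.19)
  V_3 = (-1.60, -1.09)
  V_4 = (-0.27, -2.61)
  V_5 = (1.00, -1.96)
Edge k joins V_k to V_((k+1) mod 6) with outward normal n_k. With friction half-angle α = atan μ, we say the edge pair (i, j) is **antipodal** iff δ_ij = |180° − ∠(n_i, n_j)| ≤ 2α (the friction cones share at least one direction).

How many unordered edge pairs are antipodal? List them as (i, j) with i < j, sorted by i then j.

α = atan 0.65 = 33.02°;  2α = 66.05°
n_0 = (+0.9981, +0.0624)
n_1 = (+0.2947, +0.9556)
n_2 = (-0.9708, +0.2397)
n_3 = (-0.7526, -0.6585)
n_4 = (+0.4556, -0.8902)
n_5 = (+0.9135, -0.4068)
  (0,1): δ = 110.71°  ·
  (0,2): δ = 17.45°  ✓
  (0,3): δ = 37.61°  ✓
  (0,4): δ = 113.53°  ·
  (0,5): δ = 152.42°  ·
  (1,2): δ = 86.73°  ·
  (1,3): δ = 31.68°  ✓
  (1,4): δ = 44.24°  ✓
  (1,5): δ = 83.14°  ·
  (2,3): δ = 124.94°  ·
  (2,4): δ = 49.02°  ✓
  (2,5): δ = 10.13°  ✓
  (3,4): δ = 104.08°  ·
  (3,5): δ = 65.19°  ✓
  (4,5): δ = 141.11°  ·
antipodal pairs: 7

count = 7; pairs: (0,2), (0,3), (1,3), (1,4), (2,4), (2,5), (3,5)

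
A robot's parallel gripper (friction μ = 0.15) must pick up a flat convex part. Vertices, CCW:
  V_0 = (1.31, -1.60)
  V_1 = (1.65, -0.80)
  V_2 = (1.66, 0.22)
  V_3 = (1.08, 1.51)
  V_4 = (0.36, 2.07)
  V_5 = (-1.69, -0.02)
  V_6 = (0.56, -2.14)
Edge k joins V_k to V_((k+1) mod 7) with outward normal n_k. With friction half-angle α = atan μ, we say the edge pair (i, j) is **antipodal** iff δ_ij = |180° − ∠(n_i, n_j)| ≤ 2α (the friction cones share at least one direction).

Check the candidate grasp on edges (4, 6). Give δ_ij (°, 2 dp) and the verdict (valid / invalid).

α = atan 0.15 = 8.53°;  2α = 17.06°
edge 4: e_4 = (-2.05, -2.09);  n_4 = (-0.7139, +0.7002)
edge 6: e_6 = (+0.75, +0.54);  n_6 = (+0.5843, -0.8115)
∠(n_4, n_6) = 170.20°
δ = |180° − 170.20°| = 9.80°
9.80° ≤ 2α = 17.06°  →  valid

δ = 9.80°, valid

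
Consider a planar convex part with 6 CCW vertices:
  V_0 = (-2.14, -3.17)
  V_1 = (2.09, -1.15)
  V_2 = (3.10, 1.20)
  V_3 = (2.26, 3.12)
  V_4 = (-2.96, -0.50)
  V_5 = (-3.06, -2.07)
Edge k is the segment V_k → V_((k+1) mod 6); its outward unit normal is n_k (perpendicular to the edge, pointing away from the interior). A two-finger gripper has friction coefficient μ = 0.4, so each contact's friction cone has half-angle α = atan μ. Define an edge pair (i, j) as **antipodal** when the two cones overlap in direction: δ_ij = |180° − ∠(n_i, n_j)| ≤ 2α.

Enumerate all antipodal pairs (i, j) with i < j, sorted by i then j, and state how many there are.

α = atan 0.4 = 21.80°;  2α = 43.60°
n_0 = (+0.4309, -0.9024)
n_1 = (+0.9187, -0.3949)
n_2 = (+0.9162, +0.4008)
n_3 = (-0.5699, +0.8217)
n_4 = (-0.9980, +0.0636)
n_5 = (-0.7671, -0.6416)
  (0,1): δ = 138.78°  ·
  (0,2): δ = 91.90°  ·
  (0,3): δ = 9.21°  ✓
  (0,4): δ = 60.83°  ·
  (0,5): δ = 104.38°  ·
  (1,2): δ = 133.11°  ·
  (1,3): δ = 32.00°  ✓
  (1,4): δ = 19.61°  ✓
  (1,5): δ = 63.17°  ·
  (2,3): δ = 78.89°  ·
  (2,4): δ = 27.27°  ✓
  (2,5): δ = 16.28°  ✓
  (3,4): δ = 128.39°  ·
  (3,5): δ = 84.83°  ·
  (4,5): δ = 136.45°  ·
antipodal pairs: 5

count = 5; pairs: (0,3), (1,3), (1,4), (2,4), (2,5)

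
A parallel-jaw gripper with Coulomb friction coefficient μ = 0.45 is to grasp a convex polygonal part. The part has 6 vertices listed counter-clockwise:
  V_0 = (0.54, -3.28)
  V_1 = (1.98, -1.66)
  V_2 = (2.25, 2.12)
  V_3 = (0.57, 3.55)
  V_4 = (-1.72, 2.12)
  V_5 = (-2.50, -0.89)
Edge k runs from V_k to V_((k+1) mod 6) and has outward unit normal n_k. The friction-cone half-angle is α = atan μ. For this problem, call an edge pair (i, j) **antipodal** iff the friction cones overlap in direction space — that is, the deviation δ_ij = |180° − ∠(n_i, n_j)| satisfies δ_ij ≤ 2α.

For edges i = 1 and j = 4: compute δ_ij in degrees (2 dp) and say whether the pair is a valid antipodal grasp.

δ = 10.44°, valid

α = atan 0.45 = 24.23°;  2α = 48.46°
edge 1: e_1 = (+0.27, +3.78);  n_1 = (+0.9975, -0.0712)
edge 4: e_4 = (-0.78, -3.01);  n_4 = (-0.9680, +0.2509)
∠(n_1, n_4) = 169.56°
δ = |180° − 169.56°| = 10.44°
10.44° ≤ 2α = 48.46°  →  valid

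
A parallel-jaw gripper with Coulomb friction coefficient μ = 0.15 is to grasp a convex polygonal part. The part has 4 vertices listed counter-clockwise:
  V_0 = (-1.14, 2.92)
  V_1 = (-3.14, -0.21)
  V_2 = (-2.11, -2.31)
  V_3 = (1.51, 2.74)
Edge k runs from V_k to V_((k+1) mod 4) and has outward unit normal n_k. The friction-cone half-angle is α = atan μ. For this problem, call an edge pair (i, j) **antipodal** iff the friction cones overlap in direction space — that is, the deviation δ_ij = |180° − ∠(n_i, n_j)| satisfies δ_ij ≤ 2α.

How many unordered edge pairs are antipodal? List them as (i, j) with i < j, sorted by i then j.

α = atan 0.15 = 8.53°;  2α = 17.06°
n_0 = (-0.8427, +0.5384)
n_1 = (-0.8978, -0.4404)
n_2 = (+0.8128, -0.5826)
n_3 = (+0.0678, +0.9977)
  (0,1): δ = 121.30°  ·
  (0,2): δ = 3.06°  ✓
  (0,3): δ = 118.69°  ·
  (1,2): δ = 61.76°  ·
  (1,3): δ = 59.99°  ·
  (2,3): δ = 58.25°  ·
antipodal pairs: 1

count = 1; pairs: (0,2)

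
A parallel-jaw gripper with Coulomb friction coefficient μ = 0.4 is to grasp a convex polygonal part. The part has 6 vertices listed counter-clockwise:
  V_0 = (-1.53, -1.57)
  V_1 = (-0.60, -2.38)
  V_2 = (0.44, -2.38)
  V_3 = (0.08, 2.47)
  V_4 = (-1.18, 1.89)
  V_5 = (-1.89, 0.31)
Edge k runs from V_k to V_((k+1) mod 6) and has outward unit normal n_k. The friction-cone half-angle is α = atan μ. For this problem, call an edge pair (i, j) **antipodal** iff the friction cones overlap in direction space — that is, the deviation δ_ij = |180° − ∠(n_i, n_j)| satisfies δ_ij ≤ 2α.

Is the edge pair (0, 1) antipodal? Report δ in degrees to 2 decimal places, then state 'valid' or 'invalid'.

α = atan 0.4 = 21.80°;  2α = 43.60°
edge 0: e_0 = (+0.93, -0.81);  n_0 = (-0.6568, -0.7541)
edge 1: e_1 = (+1.04, +0.00);  n_1 = (+0.0000, -1.0000)
∠(n_0, n_1) = 41.05°
δ = |180° − 41.05°| = 138.95°
138.95° > 2α = 43.60°  →  invalid

δ = 138.95°, invalid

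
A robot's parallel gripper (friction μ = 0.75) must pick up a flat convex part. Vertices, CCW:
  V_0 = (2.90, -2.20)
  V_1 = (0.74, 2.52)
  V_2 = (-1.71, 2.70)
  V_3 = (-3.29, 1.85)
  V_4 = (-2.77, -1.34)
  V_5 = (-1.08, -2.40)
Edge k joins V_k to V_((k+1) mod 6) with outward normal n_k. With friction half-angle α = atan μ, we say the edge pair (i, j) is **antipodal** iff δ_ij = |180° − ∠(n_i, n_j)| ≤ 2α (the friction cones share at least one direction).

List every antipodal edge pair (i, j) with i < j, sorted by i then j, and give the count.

count = 7; pairs: (0,3), (0,4), (0,5), (1,4), (1,5), (2,4), (2,5)

α = atan 0.75 = 36.87°;  2α = 73.74°
n_0 = (+0.9093, +0.4161)
n_1 = (+0.0733, +0.9973)
n_2 = (-0.4738, +0.8807)
n_3 = (-0.9870, -0.1609)
n_4 = (-0.5314, -0.8472)
n_5 = (+0.0502, -0.9987)
  (0,1): δ = 118.79°  ·
  (0,2): δ = 86.31°  ·
  (0,3): δ = 15.33°  ✓
  (0,4): δ = 33.31°  ✓
  (0,5): δ = 68.29°  ✓
  (1,2): δ = 147.52°  ·
  (1,3): δ = 76.54°  ·
  (1,4): δ = 27.89°  ✓
  (1,5): δ = 7.08°  ✓
  (2,3): δ = 109.02°  ·
  (2,4): δ = 60.38°  ✓
  (2,5): δ = 25.40°  ✓
  (3,4): δ = 131.36°  ·
  (3,5): δ = 96.38°  ·
  (4,5): δ = 145.03°  ·
antipodal pairs: 7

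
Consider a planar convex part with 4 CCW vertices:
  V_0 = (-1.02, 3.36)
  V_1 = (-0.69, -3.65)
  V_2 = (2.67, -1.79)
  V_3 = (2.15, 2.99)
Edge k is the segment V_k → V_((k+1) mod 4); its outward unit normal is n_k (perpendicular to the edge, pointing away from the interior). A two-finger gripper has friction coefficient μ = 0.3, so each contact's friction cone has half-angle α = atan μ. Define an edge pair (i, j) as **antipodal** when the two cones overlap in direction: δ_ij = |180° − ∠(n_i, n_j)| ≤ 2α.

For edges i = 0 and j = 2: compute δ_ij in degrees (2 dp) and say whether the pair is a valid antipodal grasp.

δ = 3.51°, valid

α = atan 0.3 = 16.70°;  2α = 33.40°
edge 0: e_0 = (+0.33, -7.01);  n_0 = (-0.9989, -0.0470)
edge 2: e_2 = (-0.52, +4.78);  n_2 = (+0.9941, +0.1081)
∠(n_0, n_2) = 176.49°
δ = |180° − 176.49°| = 3.51°
3.51° ≤ 2α = 33.40°  →  valid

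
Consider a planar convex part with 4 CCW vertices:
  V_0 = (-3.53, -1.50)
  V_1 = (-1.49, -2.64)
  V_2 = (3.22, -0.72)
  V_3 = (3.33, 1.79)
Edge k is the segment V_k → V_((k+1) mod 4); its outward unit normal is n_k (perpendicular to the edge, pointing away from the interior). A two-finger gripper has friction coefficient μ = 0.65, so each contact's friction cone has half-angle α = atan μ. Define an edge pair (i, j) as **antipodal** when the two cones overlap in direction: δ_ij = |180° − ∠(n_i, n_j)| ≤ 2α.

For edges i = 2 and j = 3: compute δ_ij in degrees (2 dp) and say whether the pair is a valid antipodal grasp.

δ = 61.87°, valid

α = atan 0.65 = 33.02°;  2α = 66.05°
edge 2: e_2 = (+0.11, +2.51);  n_2 = (+0.9990, -0.0438)
edge 3: e_3 = (-6.86, -3.29);  n_3 = (-0.4324, +0.9017)
∠(n_2, n_3) = 118.13°
δ = |180° − 118.13°| = 61.87°
61.87° ≤ 2α = 66.05°  →  valid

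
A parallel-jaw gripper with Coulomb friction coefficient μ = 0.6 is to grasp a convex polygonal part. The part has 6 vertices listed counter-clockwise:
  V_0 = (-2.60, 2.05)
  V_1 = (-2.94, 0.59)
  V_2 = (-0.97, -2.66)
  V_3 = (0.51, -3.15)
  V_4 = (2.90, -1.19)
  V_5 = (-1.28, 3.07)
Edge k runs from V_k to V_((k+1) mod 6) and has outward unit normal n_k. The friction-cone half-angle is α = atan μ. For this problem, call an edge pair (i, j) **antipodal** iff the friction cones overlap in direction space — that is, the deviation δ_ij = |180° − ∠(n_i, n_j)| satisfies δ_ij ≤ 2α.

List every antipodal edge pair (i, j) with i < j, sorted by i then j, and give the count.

α = atan 0.6 = 30.96°;  2α = 61.93°
n_0 = (-0.9739, +0.2268)
n_1 = (-0.8552, -0.5184)
n_2 = (-0.3143, -0.9493)
n_3 = (+0.6341, -0.7732)
n_4 = (+0.7138, +0.7004)
n_5 = (-0.6114, +0.7913)
  (0,1): δ = 135.67°  ·
  (0,2): δ = 95.21°  ·
  (0,3): δ = 37.54°  ✓
  (0,4): δ = 57.57°  ✓
  (0,5): δ = 140.80°  ·
  (1,2): δ = 139.54°  ·
  (1,3): δ = 81.87°  ·
  (1,4): δ = 13.23°  ✓
  (1,5): δ = 96.47°  ·
  (2,3): δ = 122.33°  ·
  (2,4): δ = 27.22°  ✓
  (2,5): δ = 56.01°  ✓
  (3,4): δ = 84.90°  ·
  (3,5): δ = 1.66°  ✓
  (4,5): δ = 96.76°  ·
antipodal pairs: 6

count = 6; pairs: (0,3), (0,4), (1,4), (2,4), (2,5), (3,5)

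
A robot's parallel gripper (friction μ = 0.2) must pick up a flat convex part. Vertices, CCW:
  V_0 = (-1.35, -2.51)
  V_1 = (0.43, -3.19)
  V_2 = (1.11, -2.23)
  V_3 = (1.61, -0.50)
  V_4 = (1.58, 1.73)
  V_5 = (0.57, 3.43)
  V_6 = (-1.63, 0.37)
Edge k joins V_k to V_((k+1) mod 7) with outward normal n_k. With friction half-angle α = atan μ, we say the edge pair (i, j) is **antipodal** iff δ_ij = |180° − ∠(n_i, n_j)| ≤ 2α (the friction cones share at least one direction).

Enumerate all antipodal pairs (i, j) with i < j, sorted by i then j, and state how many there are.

count = 4; pairs: (1,5), (2,5), (2,6), (3,6)

α = atan 0.2 = 11.31°;  2α = 22.62°
n_0 = (-0.3569, -0.9342)
n_1 = (+0.8160, -0.5780)
n_2 = (+0.9607, -0.2777)
n_3 = (+0.9999, +0.0135)
n_4 = (+0.8597, +0.5108)
n_5 = (-0.8119, +0.5837)
n_6 = (-0.9953, -0.0968)
  (0,1): δ = 104.40°  ·
  (0,2): δ = 85.21°  ·
  (0,3): δ = 68.32°  ·
  (0,4): δ = 38.38°  ·
  (0,5): δ = 75.19°  ·
  (0,6): δ = 116.46°  ·
  (1,2): δ = 160.81°  ·
  (1,3): δ = 143.92°  ·
  (1,4): δ = 113.97°  ·
  (1,5): δ = 0.40°  ✓
  (1,6): δ = 40.86°  ·
  (2,3): δ = 163.11°  ·
  (2,4): δ = 133.16°  ·
  (2,5): δ = 19.59°  ✓
  (2,6): δ = 21.67°  ✓
  (3,4): δ = 150.06°  ·
  (3,5): δ = 36.49°  ·
  (3,6): δ = 4.78°  ✓
  (4,5): δ = 66.43°  ·
  (4,6): δ = 25.16°  ·
  (5,6): δ = 138.73°  ·
antipodal pairs: 4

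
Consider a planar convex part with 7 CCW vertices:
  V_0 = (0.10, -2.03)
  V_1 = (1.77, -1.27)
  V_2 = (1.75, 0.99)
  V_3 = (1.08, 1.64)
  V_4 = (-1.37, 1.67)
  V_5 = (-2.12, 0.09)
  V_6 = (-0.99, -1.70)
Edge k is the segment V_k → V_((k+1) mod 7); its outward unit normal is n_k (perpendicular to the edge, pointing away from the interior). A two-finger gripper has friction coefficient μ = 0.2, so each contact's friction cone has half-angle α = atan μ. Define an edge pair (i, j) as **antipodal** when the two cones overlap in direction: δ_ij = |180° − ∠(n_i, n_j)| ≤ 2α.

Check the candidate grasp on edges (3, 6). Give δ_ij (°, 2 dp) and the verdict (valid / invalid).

α = atan 0.2 = 11.31°;  2α = 22.62°
edge 3: e_3 = (-2.45, +0.03);  n_3 = (+0.0122, +0.9999)
edge 6: e_6 = (+1.09, -0.33);  n_6 = (-0.2898, -0.9571)
∠(n_3, n_6) = 163.86°
δ = |180° − 163.86°| = 16.14°
16.14° ≤ 2α = 22.62°  →  valid

δ = 16.14°, valid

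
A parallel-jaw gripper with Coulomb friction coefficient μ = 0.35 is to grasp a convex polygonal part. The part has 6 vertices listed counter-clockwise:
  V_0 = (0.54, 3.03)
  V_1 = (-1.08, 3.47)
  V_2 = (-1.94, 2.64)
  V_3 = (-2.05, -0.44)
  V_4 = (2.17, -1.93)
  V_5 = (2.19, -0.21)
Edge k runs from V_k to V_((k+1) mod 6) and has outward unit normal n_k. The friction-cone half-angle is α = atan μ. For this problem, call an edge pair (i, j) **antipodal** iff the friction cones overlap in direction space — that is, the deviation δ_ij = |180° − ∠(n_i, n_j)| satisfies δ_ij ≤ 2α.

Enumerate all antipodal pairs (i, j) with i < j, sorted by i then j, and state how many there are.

α = atan 0.35 = 19.29°;  2α = 38.58°
n_0 = (+0.2621, +0.9650)
n_1 = (-0.6944, +0.7195)
n_2 = (-0.9994, +0.0357)
n_3 = (-0.3329, -0.9429)
n_4 = (+0.9999, -0.0116)
n_5 = (+0.8911, +0.4538)
  (0,1): δ = 120.82°  ·
  (0,2): δ = 76.85°  ·
  (0,3): δ = 4.25°  ✓
  (0,4): δ = 104.53°  ·
  (0,5): δ = 132.18°  ·
  (1,2): δ = 136.03°  ·
  (1,3): δ = 63.43°  ·
  (1,4): δ = 45.35°  ·
  (1,5): δ = 73.00°  ·
  (2,3): δ = 107.40°  ·
  (2,4): δ = 1.38°  ✓
  (2,5): δ = 29.03°  ✓
  (3,4): δ = 71.22°  ·
  (3,5): δ = 43.56°  ·
  (4,5): δ = 152.35°  ·
antipodal pairs: 3

count = 3; pairs: (0,3), (2,4), (2,5)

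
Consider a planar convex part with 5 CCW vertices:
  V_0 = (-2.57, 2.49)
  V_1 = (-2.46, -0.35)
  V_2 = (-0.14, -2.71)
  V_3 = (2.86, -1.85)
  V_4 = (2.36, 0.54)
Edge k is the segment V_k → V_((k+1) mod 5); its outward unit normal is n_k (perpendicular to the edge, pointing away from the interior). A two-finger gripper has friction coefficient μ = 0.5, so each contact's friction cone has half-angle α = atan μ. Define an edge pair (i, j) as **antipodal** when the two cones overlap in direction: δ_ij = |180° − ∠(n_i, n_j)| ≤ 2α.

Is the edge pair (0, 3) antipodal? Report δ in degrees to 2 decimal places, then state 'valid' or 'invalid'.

α = atan 0.5 = 26.57°;  2α = 53.13°
edge 0: e_0 = (+0.11, -2.84);  n_0 = (-0.9993, -0.0387)
edge 3: e_3 = (-0.50, +2.39);  n_3 = (+0.9788, +0.2048)
∠(n_0, n_3) = 170.40°
δ = |180° − 170.40°| = 9.60°
9.60° ≤ 2α = 53.13°  →  valid

δ = 9.60°, valid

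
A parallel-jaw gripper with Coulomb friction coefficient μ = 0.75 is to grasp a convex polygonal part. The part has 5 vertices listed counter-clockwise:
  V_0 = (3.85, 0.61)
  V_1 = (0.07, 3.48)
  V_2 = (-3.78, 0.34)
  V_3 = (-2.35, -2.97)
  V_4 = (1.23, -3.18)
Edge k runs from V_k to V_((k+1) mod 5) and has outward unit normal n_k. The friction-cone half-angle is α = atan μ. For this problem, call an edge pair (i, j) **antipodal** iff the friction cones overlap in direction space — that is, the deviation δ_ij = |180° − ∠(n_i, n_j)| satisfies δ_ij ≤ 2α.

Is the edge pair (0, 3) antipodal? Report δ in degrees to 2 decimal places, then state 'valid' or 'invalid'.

δ = 33.85°, valid

α = atan 0.75 = 36.87°;  2α = 73.74°
edge 0: e_0 = (-3.78, +2.87);  n_0 = (+0.6047, +0.7964)
edge 3: e_3 = (+3.58, -0.21);  n_3 = (-0.0586, -0.9983)
∠(n_0, n_3) = 146.15°
δ = |180° − 146.15°| = 33.85°
33.85° ≤ 2α = 73.74°  →  valid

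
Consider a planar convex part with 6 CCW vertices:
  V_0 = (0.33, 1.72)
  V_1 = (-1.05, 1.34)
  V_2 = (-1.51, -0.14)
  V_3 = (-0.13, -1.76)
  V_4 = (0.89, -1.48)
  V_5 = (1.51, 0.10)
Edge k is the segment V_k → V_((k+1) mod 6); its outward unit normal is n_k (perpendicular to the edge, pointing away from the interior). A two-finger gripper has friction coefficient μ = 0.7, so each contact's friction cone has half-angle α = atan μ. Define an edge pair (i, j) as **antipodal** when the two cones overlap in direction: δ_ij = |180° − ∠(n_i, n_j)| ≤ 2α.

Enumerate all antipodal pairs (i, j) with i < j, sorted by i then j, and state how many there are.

α = atan 0.7 = 34.99°;  2α = 69.98°
n_0 = (-0.2655, +0.9641)
n_1 = (-0.9549, +0.2968)
n_2 = (-0.7612, -0.6485)
n_3 = (+0.2647, -0.9643)
n_4 = (+0.9309, -0.3653)
n_5 = (+0.8083, +0.5888)
  (0,1): δ = 122.66°  ·
  (0,2): δ = 64.97°  ✓
  (0,3): δ = 0.05°  ✓
  (0,4): δ = 53.18°  ✓
  (0,5): δ = 110.67°  ·
  (1,2): δ = 122.31°  ·
  (1,3): δ = 57.38°  ✓
  (1,4): δ = 4.16°  ✓
  (1,5): δ = 53.34°  ✓
  (2,3): δ = 115.08°  ·
  (2,4): δ = 61.85°  ✓
  (2,5): δ = 4.36°  ✓
  (3,4): δ = 126.78°  ·
  (3,5): δ = 69.28°  ✓
  (4,5): δ = 122.51°  ·
antipodal pairs: 9

count = 9; pairs: (0,2), (0,3), (0,4), (1,3), (1,4), (1,5), (2,4), (2,5), (3,5)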